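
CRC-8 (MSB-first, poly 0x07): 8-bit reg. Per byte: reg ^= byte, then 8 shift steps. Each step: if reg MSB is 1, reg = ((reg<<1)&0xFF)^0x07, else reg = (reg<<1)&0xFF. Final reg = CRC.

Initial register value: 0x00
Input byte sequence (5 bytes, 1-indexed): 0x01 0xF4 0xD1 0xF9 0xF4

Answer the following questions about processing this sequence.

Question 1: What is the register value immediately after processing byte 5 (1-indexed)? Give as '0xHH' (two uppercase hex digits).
After byte 1 (0x01): reg=0x07
After byte 2 (0xF4): reg=0xD7
After byte 3 (0xD1): reg=0x12
After byte 4 (0xF9): reg=0x9F
After byte 5 (0xF4): reg=0x16

Answer: 0x16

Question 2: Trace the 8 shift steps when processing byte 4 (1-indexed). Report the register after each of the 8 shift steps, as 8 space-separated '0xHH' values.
After byte 1 (0x01): reg=0x07
After byte 2 (0xF4): reg=0xD7
After byte 3 (0xD1): reg=0x12
Register before byte 4: 0x12
After XOR with byte 0xF9: 0xEB

Answer: 0xD1 0xA5 0x4D 0x9A 0x33 0x66 0xCC 0x9F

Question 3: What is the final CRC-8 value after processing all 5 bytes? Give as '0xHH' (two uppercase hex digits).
After byte 1 (0x01): reg=0x07
After byte 2 (0xF4): reg=0xD7
After byte 3 (0xD1): reg=0x12
After byte 4 (0xF9): reg=0x9F
After byte 5 (0xF4): reg=0x16

Answer: 0x16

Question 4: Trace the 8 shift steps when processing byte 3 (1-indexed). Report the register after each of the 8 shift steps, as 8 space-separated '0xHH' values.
After byte 1 (0x01): reg=0x07
After byte 2 (0xF4): reg=0xD7
Register before byte 3: 0xD7
After XOR with byte 0xD1: 0x06

Answer: 0x0C 0x18 0x30 0x60 0xC0 0x87 0x09 0x12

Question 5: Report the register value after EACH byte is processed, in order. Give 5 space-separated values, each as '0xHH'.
0x07 0xD7 0x12 0x9F 0x16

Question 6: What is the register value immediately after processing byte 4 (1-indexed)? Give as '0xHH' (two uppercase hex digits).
After byte 1 (0x01): reg=0x07
After byte 2 (0xF4): reg=0xD7
After byte 3 (0xD1): reg=0x12
After byte 4 (0xF9): reg=0x9F

Answer: 0x9F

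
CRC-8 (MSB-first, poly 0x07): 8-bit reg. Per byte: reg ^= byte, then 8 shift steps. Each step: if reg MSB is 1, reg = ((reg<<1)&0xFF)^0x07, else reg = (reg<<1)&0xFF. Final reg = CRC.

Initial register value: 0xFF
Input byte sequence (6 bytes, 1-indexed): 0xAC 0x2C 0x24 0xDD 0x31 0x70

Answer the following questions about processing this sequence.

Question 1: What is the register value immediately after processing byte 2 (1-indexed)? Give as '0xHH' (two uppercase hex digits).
Answer: 0xF7

Derivation:
After byte 1 (0xAC): reg=0xBE
After byte 2 (0x2C): reg=0xF7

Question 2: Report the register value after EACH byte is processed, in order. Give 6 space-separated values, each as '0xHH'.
0xBE 0xF7 0x37 0x98 0x56 0xF2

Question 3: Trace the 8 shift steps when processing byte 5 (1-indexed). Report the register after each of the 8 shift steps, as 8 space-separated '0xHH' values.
After byte 1 (0xAC): reg=0xBE
After byte 2 (0x2C): reg=0xF7
After byte 3 (0x24): reg=0x37
After byte 4 (0xDD): reg=0x98
Register before byte 5: 0x98
After XOR with byte 0x31: 0xA9

Answer: 0x55 0xAA 0x53 0xA6 0x4B 0x96 0x2B 0x56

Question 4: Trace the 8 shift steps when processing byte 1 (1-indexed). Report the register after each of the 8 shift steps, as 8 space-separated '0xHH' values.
Register before byte 1: 0xFF
After XOR with byte 0xAC: 0x53

Answer: 0xA6 0x4B 0x96 0x2B 0x56 0xAC 0x5F 0xBE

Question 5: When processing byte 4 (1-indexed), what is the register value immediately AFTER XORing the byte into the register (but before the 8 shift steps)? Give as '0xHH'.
Register before byte 4: 0x37
Byte 4: 0xDD
0x37 XOR 0xDD = 0xEA

Answer: 0xEA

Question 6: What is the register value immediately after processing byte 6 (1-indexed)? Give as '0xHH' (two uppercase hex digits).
After byte 1 (0xAC): reg=0xBE
After byte 2 (0x2C): reg=0xF7
After byte 3 (0x24): reg=0x37
After byte 4 (0xDD): reg=0x98
After byte 5 (0x31): reg=0x56
After byte 6 (0x70): reg=0xF2

Answer: 0xF2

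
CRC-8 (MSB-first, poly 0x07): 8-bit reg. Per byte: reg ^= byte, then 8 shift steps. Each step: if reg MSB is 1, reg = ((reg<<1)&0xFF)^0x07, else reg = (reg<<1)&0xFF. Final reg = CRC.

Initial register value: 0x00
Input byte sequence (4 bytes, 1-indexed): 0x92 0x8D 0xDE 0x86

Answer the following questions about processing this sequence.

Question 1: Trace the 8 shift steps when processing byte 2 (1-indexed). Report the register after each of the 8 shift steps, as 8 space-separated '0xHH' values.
Answer: 0xF4 0xEF 0xD9 0xB5 0x6D 0xDA 0xB3 0x61

Derivation:
After byte 1 (0x92): reg=0xF7
Register before byte 2: 0xF7
After XOR with byte 0x8D: 0x7A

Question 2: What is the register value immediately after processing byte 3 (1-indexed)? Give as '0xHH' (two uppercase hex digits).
After byte 1 (0x92): reg=0xF7
After byte 2 (0x8D): reg=0x61
After byte 3 (0xDE): reg=0x34

Answer: 0x34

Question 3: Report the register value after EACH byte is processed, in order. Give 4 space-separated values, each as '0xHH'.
0xF7 0x61 0x34 0x17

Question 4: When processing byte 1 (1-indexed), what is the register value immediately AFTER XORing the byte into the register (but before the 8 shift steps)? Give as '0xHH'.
Answer: 0x92

Derivation:
Register before byte 1: 0x00
Byte 1: 0x92
0x00 XOR 0x92 = 0x92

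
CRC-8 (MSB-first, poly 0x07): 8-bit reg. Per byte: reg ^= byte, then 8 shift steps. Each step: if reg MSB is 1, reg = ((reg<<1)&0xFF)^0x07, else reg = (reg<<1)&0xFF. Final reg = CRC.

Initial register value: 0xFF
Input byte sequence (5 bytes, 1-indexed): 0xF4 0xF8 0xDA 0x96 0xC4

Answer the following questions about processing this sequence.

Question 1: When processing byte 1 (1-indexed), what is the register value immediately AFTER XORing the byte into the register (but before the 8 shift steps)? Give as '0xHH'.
Register before byte 1: 0xFF
Byte 1: 0xF4
0xFF XOR 0xF4 = 0x0B

Answer: 0x0B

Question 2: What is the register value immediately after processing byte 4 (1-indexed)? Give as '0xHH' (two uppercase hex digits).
Answer: 0x64

Derivation:
After byte 1 (0xF4): reg=0x31
After byte 2 (0xF8): reg=0x71
After byte 3 (0xDA): reg=0x58
After byte 4 (0x96): reg=0x64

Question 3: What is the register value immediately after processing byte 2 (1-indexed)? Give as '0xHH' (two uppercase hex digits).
Answer: 0x71

Derivation:
After byte 1 (0xF4): reg=0x31
After byte 2 (0xF8): reg=0x71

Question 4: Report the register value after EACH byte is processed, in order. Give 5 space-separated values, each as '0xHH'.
0x31 0x71 0x58 0x64 0x69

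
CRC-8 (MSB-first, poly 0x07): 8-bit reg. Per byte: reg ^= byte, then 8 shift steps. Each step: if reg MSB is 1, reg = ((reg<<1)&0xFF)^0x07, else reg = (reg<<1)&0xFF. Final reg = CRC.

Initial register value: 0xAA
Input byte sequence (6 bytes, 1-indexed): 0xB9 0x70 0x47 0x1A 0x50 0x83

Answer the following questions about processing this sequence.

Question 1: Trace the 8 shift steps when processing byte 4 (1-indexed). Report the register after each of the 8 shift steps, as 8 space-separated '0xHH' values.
After byte 1 (0xB9): reg=0x79
After byte 2 (0x70): reg=0x3F
After byte 3 (0x47): reg=0x6F
Register before byte 4: 0x6F
After XOR with byte 0x1A: 0x75

Answer: 0xEA 0xD3 0xA1 0x45 0x8A 0x13 0x26 0x4C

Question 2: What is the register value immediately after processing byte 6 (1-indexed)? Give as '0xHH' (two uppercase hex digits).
After byte 1 (0xB9): reg=0x79
After byte 2 (0x70): reg=0x3F
After byte 3 (0x47): reg=0x6F
After byte 4 (0x1A): reg=0x4C
After byte 5 (0x50): reg=0x54
After byte 6 (0x83): reg=0x2B

Answer: 0x2B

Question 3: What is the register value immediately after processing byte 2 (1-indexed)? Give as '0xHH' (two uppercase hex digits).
Answer: 0x3F

Derivation:
After byte 1 (0xB9): reg=0x79
After byte 2 (0x70): reg=0x3F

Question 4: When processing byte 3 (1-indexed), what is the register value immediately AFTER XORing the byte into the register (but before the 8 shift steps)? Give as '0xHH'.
Register before byte 3: 0x3F
Byte 3: 0x47
0x3F XOR 0x47 = 0x78

Answer: 0x78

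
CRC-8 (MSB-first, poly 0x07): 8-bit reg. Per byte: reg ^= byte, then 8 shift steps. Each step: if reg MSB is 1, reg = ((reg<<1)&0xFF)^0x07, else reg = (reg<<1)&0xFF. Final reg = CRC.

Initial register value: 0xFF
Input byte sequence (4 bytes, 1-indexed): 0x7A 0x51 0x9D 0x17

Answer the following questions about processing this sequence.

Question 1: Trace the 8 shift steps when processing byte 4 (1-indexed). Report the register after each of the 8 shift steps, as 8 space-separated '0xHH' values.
After byte 1 (0x7A): reg=0x92
After byte 2 (0x51): reg=0x47
After byte 3 (0x9D): reg=0x08
Register before byte 4: 0x08
After XOR with byte 0x17: 0x1F

Answer: 0x3E 0x7C 0xF8 0xF7 0xE9 0xD5 0xAD 0x5D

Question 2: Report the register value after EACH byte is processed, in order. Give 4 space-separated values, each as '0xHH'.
0x92 0x47 0x08 0x5D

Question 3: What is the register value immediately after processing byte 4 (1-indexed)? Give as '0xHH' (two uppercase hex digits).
Answer: 0x5D

Derivation:
After byte 1 (0x7A): reg=0x92
After byte 2 (0x51): reg=0x47
After byte 3 (0x9D): reg=0x08
After byte 4 (0x17): reg=0x5D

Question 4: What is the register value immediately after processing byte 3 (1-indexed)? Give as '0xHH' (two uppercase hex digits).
After byte 1 (0x7A): reg=0x92
After byte 2 (0x51): reg=0x47
After byte 3 (0x9D): reg=0x08

Answer: 0x08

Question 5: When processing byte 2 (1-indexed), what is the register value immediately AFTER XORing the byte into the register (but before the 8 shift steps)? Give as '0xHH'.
Register before byte 2: 0x92
Byte 2: 0x51
0x92 XOR 0x51 = 0xC3

Answer: 0xC3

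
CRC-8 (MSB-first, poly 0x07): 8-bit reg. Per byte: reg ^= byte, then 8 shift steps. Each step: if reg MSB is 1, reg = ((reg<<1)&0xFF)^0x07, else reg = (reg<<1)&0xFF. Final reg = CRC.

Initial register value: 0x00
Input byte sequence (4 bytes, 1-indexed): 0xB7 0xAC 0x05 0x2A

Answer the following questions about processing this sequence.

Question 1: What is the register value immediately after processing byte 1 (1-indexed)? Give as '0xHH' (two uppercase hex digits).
After byte 1 (0xB7): reg=0x0C

Answer: 0x0C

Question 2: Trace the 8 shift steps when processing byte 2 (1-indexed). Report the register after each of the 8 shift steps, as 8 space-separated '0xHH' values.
Answer: 0x47 0x8E 0x1B 0x36 0x6C 0xD8 0xB7 0x69

Derivation:
After byte 1 (0xB7): reg=0x0C
Register before byte 2: 0x0C
After XOR with byte 0xAC: 0xA0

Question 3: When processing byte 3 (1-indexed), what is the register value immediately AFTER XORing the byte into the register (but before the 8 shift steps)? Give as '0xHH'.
Answer: 0x6C

Derivation:
Register before byte 3: 0x69
Byte 3: 0x05
0x69 XOR 0x05 = 0x6C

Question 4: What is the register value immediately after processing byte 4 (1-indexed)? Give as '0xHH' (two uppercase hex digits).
After byte 1 (0xB7): reg=0x0C
After byte 2 (0xAC): reg=0x69
After byte 3 (0x05): reg=0x03
After byte 4 (0x2A): reg=0xDF

Answer: 0xDF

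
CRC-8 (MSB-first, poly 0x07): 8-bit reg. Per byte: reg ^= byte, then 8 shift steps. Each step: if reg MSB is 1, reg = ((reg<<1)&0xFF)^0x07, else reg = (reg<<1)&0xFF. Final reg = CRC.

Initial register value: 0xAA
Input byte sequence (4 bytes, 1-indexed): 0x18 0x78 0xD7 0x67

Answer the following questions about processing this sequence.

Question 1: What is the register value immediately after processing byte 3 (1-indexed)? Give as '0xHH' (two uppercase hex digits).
Answer: 0x1D

Derivation:
After byte 1 (0x18): reg=0x17
After byte 2 (0x78): reg=0x0A
After byte 3 (0xD7): reg=0x1D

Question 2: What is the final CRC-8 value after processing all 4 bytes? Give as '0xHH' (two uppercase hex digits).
Answer: 0x61

Derivation:
After byte 1 (0x18): reg=0x17
After byte 2 (0x78): reg=0x0A
After byte 3 (0xD7): reg=0x1D
After byte 4 (0x67): reg=0x61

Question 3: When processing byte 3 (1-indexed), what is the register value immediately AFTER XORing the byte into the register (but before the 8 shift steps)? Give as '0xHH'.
Answer: 0xDD

Derivation:
Register before byte 3: 0x0A
Byte 3: 0xD7
0x0A XOR 0xD7 = 0xDD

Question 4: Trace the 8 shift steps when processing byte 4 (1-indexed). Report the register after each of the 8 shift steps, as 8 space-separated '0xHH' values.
Answer: 0xF4 0xEF 0xD9 0xB5 0x6D 0xDA 0xB3 0x61

Derivation:
After byte 1 (0x18): reg=0x17
After byte 2 (0x78): reg=0x0A
After byte 3 (0xD7): reg=0x1D
Register before byte 4: 0x1D
After XOR with byte 0x67: 0x7A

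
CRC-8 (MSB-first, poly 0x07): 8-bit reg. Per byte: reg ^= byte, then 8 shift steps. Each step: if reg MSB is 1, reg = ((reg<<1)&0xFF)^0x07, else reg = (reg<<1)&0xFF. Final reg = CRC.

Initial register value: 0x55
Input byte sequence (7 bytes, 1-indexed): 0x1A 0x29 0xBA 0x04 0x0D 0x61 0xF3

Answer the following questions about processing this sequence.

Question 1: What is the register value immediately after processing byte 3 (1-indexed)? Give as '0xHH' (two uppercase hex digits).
After byte 1 (0x1A): reg=0xEA
After byte 2 (0x29): reg=0x47
After byte 3 (0xBA): reg=0xFD

Answer: 0xFD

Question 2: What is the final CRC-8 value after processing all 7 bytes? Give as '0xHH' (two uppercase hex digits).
After byte 1 (0x1A): reg=0xEA
After byte 2 (0x29): reg=0x47
After byte 3 (0xBA): reg=0xFD
After byte 4 (0x04): reg=0xE1
After byte 5 (0x0D): reg=0x8A
After byte 6 (0x61): reg=0x9F
After byte 7 (0xF3): reg=0x03

Answer: 0x03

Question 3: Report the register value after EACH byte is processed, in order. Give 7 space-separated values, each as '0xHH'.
0xEA 0x47 0xFD 0xE1 0x8A 0x9F 0x03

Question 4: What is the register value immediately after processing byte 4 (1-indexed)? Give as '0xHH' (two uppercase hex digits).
Answer: 0xE1

Derivation:
After byte 1 (0x1A): reg=0xEA
After byte 2 (0x29): reg=0x47
After byte 3 (0xBA): reg=0xFD
After byte 4 (0x04): reg=0xE1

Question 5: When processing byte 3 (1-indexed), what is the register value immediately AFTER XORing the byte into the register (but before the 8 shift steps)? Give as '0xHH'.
Register before byte 3: 0x47
Byte 3: 0xBA
0x47 XOR 0xBA = 0xFD

Answer: 0xFD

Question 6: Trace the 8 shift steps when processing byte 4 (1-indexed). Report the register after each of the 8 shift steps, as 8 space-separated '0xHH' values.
Answer: 0xF5 0xED 0xDD 0xBD 0x7D 0xFA 0xF3 0xE1

Derivation:
After byte 1 (0x1A): reg=0xEA
After byte 2 (0x29): reg=0x47
After byte 3 (0xBA): reg=0xFD
Register before byte 4: 0xFD
After XOR with byte 0x04: 0xF9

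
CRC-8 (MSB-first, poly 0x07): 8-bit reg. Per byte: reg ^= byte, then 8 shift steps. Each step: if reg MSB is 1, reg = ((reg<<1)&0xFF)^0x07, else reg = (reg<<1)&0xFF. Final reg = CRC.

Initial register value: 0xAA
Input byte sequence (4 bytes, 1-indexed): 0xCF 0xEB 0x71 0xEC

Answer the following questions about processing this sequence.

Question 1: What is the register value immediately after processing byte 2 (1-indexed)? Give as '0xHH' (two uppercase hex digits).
Answer: 0x2B

Derivation:
After byte 1 (0xCF): reg=0x3C
After byte 2 (0xEB): reg=0x2B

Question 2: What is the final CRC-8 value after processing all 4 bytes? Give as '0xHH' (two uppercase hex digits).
After byte 1 (0xCF): reg=0x3C
After byte 2 (0xEB): reg=0x2B
After byte 3 (0x71): reg=0x81
After byte 4 (0xEC): reg=0x04

Answer: 0x04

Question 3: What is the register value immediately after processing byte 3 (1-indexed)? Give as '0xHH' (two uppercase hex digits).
After byte 1 (0xCF): reg=0x3C
After byte 2 (0xEB): reg=0x2B
After byte 3 (0x71): reg=0x81

Answer: 0x81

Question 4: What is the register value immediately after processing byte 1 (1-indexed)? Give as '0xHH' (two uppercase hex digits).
Answer: 0x3C

Derivation:
After byte 1 (0xCF): reg=0x3C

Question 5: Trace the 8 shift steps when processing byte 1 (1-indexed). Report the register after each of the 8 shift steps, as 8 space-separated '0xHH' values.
Register before byte 1: 0xAA
After XOR with byte 0xCF: 0x65

Answer: 0xCA 0x93 0x21 0x42 0x84 0x0F 0x1E 0x3C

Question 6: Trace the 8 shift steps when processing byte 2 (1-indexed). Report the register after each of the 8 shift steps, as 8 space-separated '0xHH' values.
After byte 1 (0xCF): reg=0x3C
Register before byte 2: 0x3C
After XOR with byte 0xEB: 0xD7

Answer: 0xA9 0x55 0xAA 0x53 0xA6 0x4B 0x96 0x2B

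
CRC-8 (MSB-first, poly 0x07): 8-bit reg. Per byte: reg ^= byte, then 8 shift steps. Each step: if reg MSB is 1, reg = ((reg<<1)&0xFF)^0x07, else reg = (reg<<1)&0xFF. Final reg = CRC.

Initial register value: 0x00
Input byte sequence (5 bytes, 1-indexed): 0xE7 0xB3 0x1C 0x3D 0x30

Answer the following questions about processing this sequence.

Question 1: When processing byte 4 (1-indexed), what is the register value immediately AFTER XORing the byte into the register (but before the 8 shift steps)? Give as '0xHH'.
Register before byte 4: 0xFC
Byte 4: 0x3D
0xFC XOR 0x3D = 0xC1

Answer: 0xC1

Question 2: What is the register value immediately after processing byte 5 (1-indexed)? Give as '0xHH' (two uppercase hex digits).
Answer: 0x68

Derivation:
After byte 1 (0xE7): reg=0xBB
After byte 2 (0xB3): reg=0x38
After byte 3 (0x1C): reg=0xFC
After byte 4 (0x3D): reg=0x49
After byte 5 (0x30): reg=0x68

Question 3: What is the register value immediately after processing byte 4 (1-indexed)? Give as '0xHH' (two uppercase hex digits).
After byte 1 (0xE7): reg=0xBB
After byte 2 (0xB3): reg=0x38
After byte 3 (0x1C): reg=0xFC
After byte 4 (0x3D): reg=0x49

Answer: 0x49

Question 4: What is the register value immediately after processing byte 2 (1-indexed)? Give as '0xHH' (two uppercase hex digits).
Answer: 0x38

Derivation:
After byte 1 (0xE7): reg=0xBB
After byte 2 (0xB3): reg=0x38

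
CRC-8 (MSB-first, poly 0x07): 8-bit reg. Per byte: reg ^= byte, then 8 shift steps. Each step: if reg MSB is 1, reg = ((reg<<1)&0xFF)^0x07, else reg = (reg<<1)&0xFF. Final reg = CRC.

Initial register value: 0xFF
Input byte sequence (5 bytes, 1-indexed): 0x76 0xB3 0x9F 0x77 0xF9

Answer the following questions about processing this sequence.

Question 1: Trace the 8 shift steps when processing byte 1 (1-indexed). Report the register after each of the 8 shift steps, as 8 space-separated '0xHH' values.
Register before byte 1: 0xFF
After XOR with byte 0x76: 0x89

Answer: 0x15 0x2A 0x54 0xA8 0x57 0xAE 0x5B 0xB6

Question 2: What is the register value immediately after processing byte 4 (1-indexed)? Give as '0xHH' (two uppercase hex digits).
Answer: 0xA0

Derivation:
After byte 1 (0x76): reg=0xB6
After byte 2 (0xB3): reg=0x1B
After byte 3 (0x9F): reg=0x95
After byte 4 (0x77): reg=0xA0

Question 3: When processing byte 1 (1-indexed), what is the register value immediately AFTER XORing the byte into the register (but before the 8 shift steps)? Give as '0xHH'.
Answer: 0x89

Derivation:
Register before byte 1: 0xFF
Byte 1: 0x76
0xFF XOR 0x76 = 0x89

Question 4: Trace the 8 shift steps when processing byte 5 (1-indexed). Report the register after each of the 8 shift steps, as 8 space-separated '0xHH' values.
Answer: 0xB2 0x63 0xC6 0x8B 0x11 0x22 0x44 0x88

Derivation:
After byte 1 (0x76): reg=0xB6
After byte 2 (0xB3): reg=0x1B
After byte 3 (0x9F): reg=0x95
After byte 4 (0x77): reg=0xA0
Register before byte 5: 0xA0
After XOR with byte 0xF9: 0x59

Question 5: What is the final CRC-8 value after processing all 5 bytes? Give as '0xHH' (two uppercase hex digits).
After byte 1 (0x76): reg=0xB6
After byte 2 (0xB3): reg=0x1B
After byte 3 (0x9F): reg=0x95
After byte 4 (0x77): reg=0xA0
After byte 5 (0xF9): reg=0x88

Answer: 0x88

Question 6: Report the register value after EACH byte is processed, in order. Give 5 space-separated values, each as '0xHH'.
0xB6 0x1B 0x95 0xA0 0x88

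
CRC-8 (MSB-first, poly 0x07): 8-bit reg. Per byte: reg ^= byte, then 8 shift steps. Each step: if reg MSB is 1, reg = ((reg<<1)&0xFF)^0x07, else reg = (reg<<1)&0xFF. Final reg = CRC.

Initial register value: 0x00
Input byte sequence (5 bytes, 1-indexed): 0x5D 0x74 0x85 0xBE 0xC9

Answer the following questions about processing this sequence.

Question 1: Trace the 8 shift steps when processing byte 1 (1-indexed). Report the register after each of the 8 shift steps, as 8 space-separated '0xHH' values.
Answer: 0xBA 0x73 0xE6 0xCB 0x91 0x25 0x4A 0x94

Derivation:
Register before byte 1: 0x00
After XOR with byte 0x5D: 0x5D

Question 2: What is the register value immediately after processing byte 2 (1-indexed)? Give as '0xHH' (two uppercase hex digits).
After byte 1 (0x5D): reg=0x94
After byte 2 (0x74): reg=0xAE

Answer: 0xAE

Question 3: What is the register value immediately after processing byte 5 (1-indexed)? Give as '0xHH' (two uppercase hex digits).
Answer: 0x47

Derivation:
After byte 1 (0x5D): reg=0x94
After byte 2 (0x74): reg=0xAE
After byte 3 (0x85): reg=0xD1
After byte 4 (0xBE): reg=0x0A
After byte 5 (0xC9): reg=0x47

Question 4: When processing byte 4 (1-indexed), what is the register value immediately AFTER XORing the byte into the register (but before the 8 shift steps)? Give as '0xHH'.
Register before byte 4: 0xD1
Byte 4: 0xBE
0xD1 XOR 0xBE = 0x6F

Answer: 0x6F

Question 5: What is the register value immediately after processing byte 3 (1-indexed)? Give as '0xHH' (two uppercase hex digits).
Answer: 0xD1

Derivation:
After byte 1 (0x5D): reg=0x94
After byte 2 (0x74): reg=0xAE
After byte 3 (0x85): reg=0xD1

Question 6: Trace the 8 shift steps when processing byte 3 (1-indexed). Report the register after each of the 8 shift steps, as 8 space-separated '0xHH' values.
After byte 1 (0x5D): reg=0x94
After byte 2 (0x74): reg=0xAE
Register before byte 3: 0xAE
After XOR with byte 0x85: 0x2B

Answer: 0x56 0xAC 0x5F 0xBE 0x7B 0xF6 0xEB 0xD1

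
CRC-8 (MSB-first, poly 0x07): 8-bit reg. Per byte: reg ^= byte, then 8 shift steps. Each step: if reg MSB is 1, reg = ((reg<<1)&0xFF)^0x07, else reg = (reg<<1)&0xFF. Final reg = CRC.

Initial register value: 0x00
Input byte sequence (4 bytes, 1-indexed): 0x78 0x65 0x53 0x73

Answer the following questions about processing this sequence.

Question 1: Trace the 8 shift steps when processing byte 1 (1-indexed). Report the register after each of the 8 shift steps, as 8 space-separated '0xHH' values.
Register before byte 1: 0x00
After XOR with byte 0x78: 0x78

Answer: 0xF0 0xE7 0xC9 0x95 0x2D 0x5A 0xB4 0x6F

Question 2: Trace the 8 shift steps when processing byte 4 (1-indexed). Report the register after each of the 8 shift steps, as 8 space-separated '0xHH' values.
After byte 1 (0x78): reg=0x6F
After byte 2 (0x65): reg=0x36
After byte 3 (0x53): reg=0x3C
Register before byte 4: 0x3C
After XOR with byte 0x73: 0x4F

Answer: 0x9E 0x3B 0x76 0xEC 0xDF 0xB9 0x75 0xEA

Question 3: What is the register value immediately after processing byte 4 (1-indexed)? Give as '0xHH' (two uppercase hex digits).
After byte 1 (0x78): reg=0x6F
After byte 2 (0x65): reg=0x36
After byte 3 (0x53): reg=0x3C
After byte 4 (0x73): reg=0xEA

Answer: 0xEA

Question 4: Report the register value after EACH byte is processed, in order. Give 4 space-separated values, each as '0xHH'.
0x6F 0x36 0x3C 0xEA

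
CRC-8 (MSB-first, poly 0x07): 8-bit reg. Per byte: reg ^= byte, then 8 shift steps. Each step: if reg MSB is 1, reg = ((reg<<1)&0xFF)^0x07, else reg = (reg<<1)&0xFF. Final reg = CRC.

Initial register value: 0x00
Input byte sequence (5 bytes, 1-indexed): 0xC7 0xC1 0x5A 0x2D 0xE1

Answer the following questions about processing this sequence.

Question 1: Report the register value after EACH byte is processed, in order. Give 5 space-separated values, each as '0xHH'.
0x5B 0xCF 0xE2 0x63 0x87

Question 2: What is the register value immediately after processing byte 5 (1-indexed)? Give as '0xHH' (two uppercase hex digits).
Answer: 0x87

Derivation:
After byte 1 (0xC7): reg=0x5B
After byte 2 (0xC1): reg=0xCF
After byte 3 (0x5A): reg=0xE2
After byte 4 (0x2D): reg=0x63
After byte 5 (0xE1): reg=0x87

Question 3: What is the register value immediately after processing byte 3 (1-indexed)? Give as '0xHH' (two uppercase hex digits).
After byte 1 (0xC7): reg=0x5B
After byte 2 (0xC1): reg=0xCF
After byte 3 (0x5A): reg=0xE2

Answer: 0xE2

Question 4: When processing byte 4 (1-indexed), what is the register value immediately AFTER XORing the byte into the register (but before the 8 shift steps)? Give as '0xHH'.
Register before byte 4: 0xE2
Byte 4: 0x2D
0xE2 XOR 0x2D = 0xCF

Answer: 0xCF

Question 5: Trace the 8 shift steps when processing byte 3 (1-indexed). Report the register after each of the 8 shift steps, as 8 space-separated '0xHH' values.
After byte 1 (0xC7): reg=0x5B
After byte 2 (0xC1): reg=0xCF
Register before byte 3: 0xCF
After XOR with byte 0x5A: 0x95

Answer: 0x2D 0x5A 0xB4 0x6F 0xDE 0xBB 0x71 0xE2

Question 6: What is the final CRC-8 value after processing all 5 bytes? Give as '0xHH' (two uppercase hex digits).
After byte 1 (0xC7): reg=0x5B
After byte 2 (0xC1): reg=0xCF
After byte 3 (0x5A): reg=0xE2
After byte 4 (0x2D): reg=0x63
After byte 5 (0xE1): reg=0x87

Answer: 0x87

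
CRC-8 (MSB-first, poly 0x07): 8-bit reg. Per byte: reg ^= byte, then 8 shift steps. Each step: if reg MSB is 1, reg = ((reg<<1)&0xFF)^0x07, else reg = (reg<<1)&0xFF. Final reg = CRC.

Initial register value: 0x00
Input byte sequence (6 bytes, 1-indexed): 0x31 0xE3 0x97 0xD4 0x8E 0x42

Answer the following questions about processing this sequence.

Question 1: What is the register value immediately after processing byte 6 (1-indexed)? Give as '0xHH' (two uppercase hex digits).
After byte 1 (0x31): reg=0x97
After byte 2 (0xE3): reg=0x4B
After byte 3 (0x97): reg=0x1A
After byte 4 (0xD4): reg=0x64
After byte 5 (0x8E): reg=0x98
After byte 6 (0x42): reg=0x08

Answer: 0x08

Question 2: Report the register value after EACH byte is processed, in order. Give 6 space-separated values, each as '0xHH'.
0x97 0x4B 0x1A 0x64 0x98 0x08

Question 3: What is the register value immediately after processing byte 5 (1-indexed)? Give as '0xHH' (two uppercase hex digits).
Answer: 0x98

Derivation:
After byte 1 (0x31): reg=0x97
After byte 2 (0xE3): reg=0x4B
After byte 3 (0x97): reg=0x1A
After byte 4 (0xD4): reg=0x64
After byte 5 (0x8E): reg=0x98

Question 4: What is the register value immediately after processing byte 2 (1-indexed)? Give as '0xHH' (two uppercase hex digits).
After byte 1 (0x31): reg=0x97
After byte 2 (0xE3): reg=0x4B

Answer: 0x4B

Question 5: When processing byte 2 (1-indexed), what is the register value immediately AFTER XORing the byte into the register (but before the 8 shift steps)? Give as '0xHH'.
Answer: 0x74

Derivation:
Register before byte 2: 0x97
Byte 2: 0xE3
0x97 XOR 0xE3 = 0x74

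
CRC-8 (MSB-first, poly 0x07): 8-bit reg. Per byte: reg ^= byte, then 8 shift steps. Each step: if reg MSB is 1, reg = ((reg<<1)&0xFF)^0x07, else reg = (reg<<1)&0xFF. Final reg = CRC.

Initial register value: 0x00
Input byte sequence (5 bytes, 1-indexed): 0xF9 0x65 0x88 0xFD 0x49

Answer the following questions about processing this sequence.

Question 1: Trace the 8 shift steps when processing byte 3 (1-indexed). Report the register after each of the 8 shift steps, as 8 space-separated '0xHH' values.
Answer: 0x3A 0x74 0xE8 0xD7 0xA9 0x55 0xAA 0x53

Derivation:
After byte 1 (0xF9): reg=0xE1
After byte 2 (0x65): reg=0x95
Register before byte 3: 0x95
After XOR with byte 0x88: 0x1D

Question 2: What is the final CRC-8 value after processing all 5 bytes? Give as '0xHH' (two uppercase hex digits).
After byte 1 (0xF9): reg=0xE1
After byte 2 (0x65): reg=0x95
After byte 3 (0x88): reg=0x53
After byte 4 (0xFD): reg=0x43
After byte 5 (0x49): reg=0x36

Answer: 0x36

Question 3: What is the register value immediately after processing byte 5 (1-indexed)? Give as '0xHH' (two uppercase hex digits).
After byte 1 (0xF9): reg=0xE1
After byte 2 (0x65): reg=0x95
After byte 3 (0x88): reg=0x53
After byte 4 (0xFD): reg=0x43
After byte 5 (0x49): reg=0x36

Answer: 0x36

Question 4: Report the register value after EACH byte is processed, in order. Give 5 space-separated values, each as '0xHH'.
0xE1 0x95 0x53 0x43 0x36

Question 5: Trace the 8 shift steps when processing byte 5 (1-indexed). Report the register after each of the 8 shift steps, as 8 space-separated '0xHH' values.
After byte 1 (0xF9): reg=0xE1
After byte 2 (0x65): reg=0x95
After byte 3 (0x88): reg=0x53
After byte 4 (0xFD): reg=0x43
Register before byte 5: 0x43
After XOR with byte 0x49: 0x0A

Answer: 0x14 0x28 0x50 0xA0 0x47 0x8E 0x1B 0x36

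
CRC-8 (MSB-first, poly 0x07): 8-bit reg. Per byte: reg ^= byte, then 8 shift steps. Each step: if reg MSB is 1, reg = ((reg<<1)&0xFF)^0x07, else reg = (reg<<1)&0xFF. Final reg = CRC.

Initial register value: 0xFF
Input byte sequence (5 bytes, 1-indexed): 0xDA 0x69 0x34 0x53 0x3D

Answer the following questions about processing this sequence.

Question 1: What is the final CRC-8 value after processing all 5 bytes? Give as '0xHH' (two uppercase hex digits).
Answer: 0xB0

Derivation:
After byte 1 (0xDA): reg=0xFB
After byte 2 (0x69): reg=0xF7
After byte 3 (0x34): reg=0x47
After byte 4 (0x53): reg=0x6C
After byte 5 (0x3D): reg=0xB0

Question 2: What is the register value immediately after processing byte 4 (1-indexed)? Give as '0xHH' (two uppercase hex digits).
After byte 1 (0xDA): reg=0xFB
After byte 2 (0x69): reg=0xF7
After byte 3 (0x34): reg=0x47
After byte 4 (0x53): reg=0x6C

Answer: 0x6C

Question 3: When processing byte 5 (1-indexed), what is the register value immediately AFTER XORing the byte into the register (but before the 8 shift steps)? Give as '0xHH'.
Answer: 0x51

Derivation:
Register before byte 5: 0x6C
Byte 5: 0x3D
0x6C XOR 0x3D = 0x51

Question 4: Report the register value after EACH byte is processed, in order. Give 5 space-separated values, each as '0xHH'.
0xFB 0xF7 0x47 0x6C 0xB0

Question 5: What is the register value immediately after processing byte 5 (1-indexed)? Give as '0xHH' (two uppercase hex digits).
After byte 1 (0xDA): reg=0xFB
After byte 2 (0x69): reg=0xF7
After byte 3 (0x34): reg=0x47
After byte 4 (0x53): reg=0x6C
After byte 5 (0x3D): reg=0xB0

Answer: 0xB0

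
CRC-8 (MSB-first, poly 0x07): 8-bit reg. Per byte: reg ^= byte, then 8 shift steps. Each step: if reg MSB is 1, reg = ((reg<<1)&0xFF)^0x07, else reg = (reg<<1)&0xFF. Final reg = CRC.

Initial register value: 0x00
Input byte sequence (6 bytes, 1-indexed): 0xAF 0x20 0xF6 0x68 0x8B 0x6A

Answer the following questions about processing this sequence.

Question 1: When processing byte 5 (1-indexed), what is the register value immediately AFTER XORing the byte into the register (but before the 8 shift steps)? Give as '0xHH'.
Answer: 0x90

Derivation:
Register before byte 5: 0x1B
Byte 5: 0x8B
0x1B XOR 0x8B = 0x90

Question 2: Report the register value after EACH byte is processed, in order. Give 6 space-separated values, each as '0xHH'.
0x44 0x3B 0x6D 0x1B 0xF9 0xF0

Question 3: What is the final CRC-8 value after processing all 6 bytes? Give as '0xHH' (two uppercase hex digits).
Answer: 0xF0

Derivation:
After byte 1 (0xAF): reg=0x44
After byte 2 (0x20): reg=0x3B
After byte 3 (0xF6): reg=0x6D
After byte 4 (0x68): reg=0x1B
After byte 5 (0x8B): reg=0xF9
After byte 6 (0x6A): reg=0xF0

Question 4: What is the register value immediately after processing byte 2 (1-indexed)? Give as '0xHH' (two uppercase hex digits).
After byte 1 (0xAF): reg=0x44
After byte 2 (0x20): reg=0x3B

Answer: 0x3B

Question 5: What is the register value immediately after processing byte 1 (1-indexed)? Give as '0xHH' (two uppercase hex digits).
Answer: 0x44

Derivation:
After byte 1 (0xAF): reg=0x44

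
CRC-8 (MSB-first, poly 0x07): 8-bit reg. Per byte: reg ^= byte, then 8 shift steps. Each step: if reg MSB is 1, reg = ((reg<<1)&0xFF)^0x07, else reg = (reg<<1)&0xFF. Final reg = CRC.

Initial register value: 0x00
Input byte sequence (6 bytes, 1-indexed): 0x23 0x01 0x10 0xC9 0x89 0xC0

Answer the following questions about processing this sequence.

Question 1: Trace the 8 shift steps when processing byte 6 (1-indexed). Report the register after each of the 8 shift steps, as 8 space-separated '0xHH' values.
Answer: 0xA0 0x47 0x8E 0x1B 0x36 0x6C 0xD8 0xB7

Derivation:
After byte 1 (0x23): reg=0xE9
After byte 2 (0x01): reg=0x96
After byte 3 (0x10): reg=0x9B
After byte 4 (0xC9): reg=0xB9
After byte 5 (0x89): reg=0x90
Register before byte 6: 0x90
After XOR with byte 0xC0: 0x50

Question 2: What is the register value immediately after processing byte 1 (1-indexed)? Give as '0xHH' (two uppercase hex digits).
After byte 1 (0x23): reg=0xE9

Answer: 0xE9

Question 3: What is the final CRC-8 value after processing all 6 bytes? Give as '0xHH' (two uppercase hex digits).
Answer: 0xB7

Derivation:
After byte 1 (0x23): reg=0xE9
After byte 2 (0x01): reg=0x96
After byte 3 (0x10): reg=0x9B
After byte 4 (0xC9): reg=0xB9
After byte 5 (0x89): reg=0x90
After byte 6 (0xC0): reg=0xB7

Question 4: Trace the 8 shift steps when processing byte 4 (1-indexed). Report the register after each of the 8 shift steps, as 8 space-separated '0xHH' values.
After byte 1 (0x23): reg=0xE9
After byte 2 (0x01): reg=0x96
After byte 3 (0x10): reg=0x9B
Register before byte 4: 0x9B
After XOR with byte 0xC9: 0x52

Answer: 0xA4 0x4F 0x9E 0x3B 0x76 0xEC 0xDF 0xB9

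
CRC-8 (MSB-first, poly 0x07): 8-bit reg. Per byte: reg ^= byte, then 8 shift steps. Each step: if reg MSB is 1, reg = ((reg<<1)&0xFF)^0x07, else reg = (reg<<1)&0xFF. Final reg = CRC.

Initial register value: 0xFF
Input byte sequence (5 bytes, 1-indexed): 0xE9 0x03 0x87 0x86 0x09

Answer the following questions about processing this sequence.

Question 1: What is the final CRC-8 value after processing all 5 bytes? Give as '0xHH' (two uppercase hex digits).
Answer: 0xA9

Derivation:
After byte 1 (0xE9): reg=0x62
After byte 2 (0x03): reg=0x20
After byte 3 (0x87): reg=0x7C
After byte 4 (0x86): reg=0xE8
After byte 5 (0x09): reg=0xA9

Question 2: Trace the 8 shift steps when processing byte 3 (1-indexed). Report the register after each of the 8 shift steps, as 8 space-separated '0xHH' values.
After byte 1 (0xE9): reg=0x62
After byte 2 (0x03): reg=0x20
Register before byte 3: 0x20
After XOR with byte 0x87: 0xA7

Answer: 0x49 0x92 0x23 0x46 0x8C 0x1F 0x3E 0x7C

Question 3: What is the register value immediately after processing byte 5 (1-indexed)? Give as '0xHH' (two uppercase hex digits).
After byte 1 (0xE9): reg=0x62
After byte 2 (0x03): reg=0x20
After byte 3 (0x87): reg=0x7C
After byte 4 (0x86): reg=0xE8
After byte 5 (0x09): reg=0xA9

Answer: 0xA9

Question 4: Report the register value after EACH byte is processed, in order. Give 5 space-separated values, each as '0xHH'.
0x62 0x20 0x7C 0xE8 0xA9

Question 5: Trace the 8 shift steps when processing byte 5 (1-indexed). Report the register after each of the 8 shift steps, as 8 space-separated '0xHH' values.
Answer: 0xC5 0x8D 0x1D 0x3A 0x74 0xE8 0xD7 0xA9

Derivation:
After byte 1 (0xE9): reg=0x62
After byte 2 (0x03): reg=0x20
After byte 3 (0x87): reg=0x7C
After byte 4 (0x86): reg=0xE8
Register before byte 5: 0xE8
After XOR with byte 0x09: 0xE1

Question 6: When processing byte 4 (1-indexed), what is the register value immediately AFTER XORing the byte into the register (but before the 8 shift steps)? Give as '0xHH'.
Answer: 0xFA

Derivation:
Register before byte 4: 0x7C
Byte 4: 0x86
0x7C XOR 0x86 = 0xFA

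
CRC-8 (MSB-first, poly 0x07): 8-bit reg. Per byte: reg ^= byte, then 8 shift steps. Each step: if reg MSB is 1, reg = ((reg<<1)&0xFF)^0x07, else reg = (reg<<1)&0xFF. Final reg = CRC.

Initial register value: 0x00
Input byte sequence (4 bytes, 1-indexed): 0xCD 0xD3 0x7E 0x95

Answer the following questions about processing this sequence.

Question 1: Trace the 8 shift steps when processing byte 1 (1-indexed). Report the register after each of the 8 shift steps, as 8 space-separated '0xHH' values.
Answer: 0x9D 0x3D 0x7A 0xF4 0xEF 0xD9 0xB5 0x6D

Derivation:
Register before byte 1: 0x00
After XOR with byte 0xCD: 0xCD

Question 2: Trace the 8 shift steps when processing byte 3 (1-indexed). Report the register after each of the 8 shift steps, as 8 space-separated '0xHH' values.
After byte 1 (0xCD): reg=0x6D
After byte 2 (0xD3): reg=0x33
Register before byte 3: 0x33
After XOR with byte 0x7E: 0x4D

Answer: 0x9A 0x33 0x66 0xCC 0x9F 0x39 0x72 0xE4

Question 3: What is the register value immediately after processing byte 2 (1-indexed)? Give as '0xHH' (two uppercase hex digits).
After byte 1 (0xCD): reg=0x6D
After byte 2 (0xD3): reg=0x33

Answer: 0x33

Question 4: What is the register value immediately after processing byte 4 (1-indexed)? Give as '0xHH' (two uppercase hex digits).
After byte 1 (0xCD): reg=0x6D
After byte 2 (0xD3): reg=0x33
After byte 3 (0x7E): reg=0xE4
After byte 4 (0x95): reg=0x50

Answer: 0x50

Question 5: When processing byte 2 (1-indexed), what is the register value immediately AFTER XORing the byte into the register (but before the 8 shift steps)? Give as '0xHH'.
Answer: 0xBE

Derivation:
Register before byte 2: 0x6D
Byte 2: 0xD3
0x6D XOR 0xD3 = 0xBE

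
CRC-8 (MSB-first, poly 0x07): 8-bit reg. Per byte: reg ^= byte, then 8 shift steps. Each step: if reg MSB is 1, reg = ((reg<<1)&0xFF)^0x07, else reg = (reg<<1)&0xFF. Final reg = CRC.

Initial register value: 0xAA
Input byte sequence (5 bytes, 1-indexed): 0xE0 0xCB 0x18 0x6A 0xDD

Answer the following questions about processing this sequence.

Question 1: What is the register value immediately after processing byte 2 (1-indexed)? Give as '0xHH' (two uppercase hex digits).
After byte 1 (0xE0): reg=0xF1
After byte 2 (0xCB): reg=0xA6

Answer: 0xA6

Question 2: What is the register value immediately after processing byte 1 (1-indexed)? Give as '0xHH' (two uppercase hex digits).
After byte 1 (0xE0): reg=0xF1

Answer: 0xF1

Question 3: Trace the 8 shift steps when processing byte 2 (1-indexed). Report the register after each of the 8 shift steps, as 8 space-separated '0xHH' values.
After byte 1 (0xE0): reg=0xF1
Register before byte 2: 0xF1
After XOR with byte 0xCB: 0x3A

Answer: 0x74 0xE8 0xD7 0xA9 0x55 0xAA 0x53 0xA6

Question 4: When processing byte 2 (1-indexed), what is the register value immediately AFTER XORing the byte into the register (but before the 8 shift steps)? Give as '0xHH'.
Register before byte 2: 0xF1
Byte 2: 0xCB
0xF1 XOR 0xCB = 0x3A

Answer: 0x3A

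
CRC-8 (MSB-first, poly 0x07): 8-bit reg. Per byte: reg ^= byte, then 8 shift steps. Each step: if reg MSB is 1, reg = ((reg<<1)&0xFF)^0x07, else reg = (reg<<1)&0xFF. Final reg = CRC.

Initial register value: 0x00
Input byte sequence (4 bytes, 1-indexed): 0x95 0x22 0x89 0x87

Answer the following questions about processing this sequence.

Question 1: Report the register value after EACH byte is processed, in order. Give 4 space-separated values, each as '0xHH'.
0xE2 0x4E 0x5B 0x1A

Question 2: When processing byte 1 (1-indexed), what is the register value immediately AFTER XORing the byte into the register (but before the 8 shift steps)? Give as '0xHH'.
Answer: 0x95

Derivation:
Register before byte 1: 0x00
Byte 1: 0x95
0x00 XOR 0x95 = 0x95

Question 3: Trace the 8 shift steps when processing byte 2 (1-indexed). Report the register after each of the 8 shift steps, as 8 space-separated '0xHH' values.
After byte 1 (0x95): reg=0xE2
Register before byte 2: 0xE2
After XOR with byte 0x22: 0xC0

Answer: 0x87 0x09 0x12 0x24 0x48 0x90 0x27 0x4E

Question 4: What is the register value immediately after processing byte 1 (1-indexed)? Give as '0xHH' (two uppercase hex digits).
After byte 1 (0x95): reg=0xE2

Answer: 0xE2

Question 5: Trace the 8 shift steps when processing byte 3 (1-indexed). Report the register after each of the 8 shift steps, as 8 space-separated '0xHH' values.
Answer: 0x89 0x15 0x2A 0x54 0xA8 0x57 0xAE 0x5B

Derivation:
After byte 1 (0x95): reg=0xE2
After byte 2 (0x22): reg=0x4E
Register before byte 3: 0x4E
After XOR with byte 0x89: 0xC7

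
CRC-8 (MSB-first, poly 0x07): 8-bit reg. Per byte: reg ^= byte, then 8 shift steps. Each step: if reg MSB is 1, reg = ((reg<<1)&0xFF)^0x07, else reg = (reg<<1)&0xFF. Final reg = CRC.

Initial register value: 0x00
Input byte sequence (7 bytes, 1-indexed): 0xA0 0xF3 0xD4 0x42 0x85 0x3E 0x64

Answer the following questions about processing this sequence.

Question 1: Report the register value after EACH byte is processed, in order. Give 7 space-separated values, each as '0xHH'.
0x69 0xCF 0x41 0x09 0xAD 0xF0 0xE5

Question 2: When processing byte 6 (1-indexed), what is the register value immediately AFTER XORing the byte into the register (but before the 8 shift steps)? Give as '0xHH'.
Register before byte 6: 0xAD
Byte 6: 0x3E
0xAD XOR 0x3E = 0x93

Answer: 0x93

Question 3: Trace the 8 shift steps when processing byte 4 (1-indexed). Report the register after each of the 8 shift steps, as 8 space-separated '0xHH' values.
After byte 1 (0xA0): reg=0x69
After byte 2 (0xF3): reg=0xCF
After byte 3 (0xD4): reg=0x41
Register before byte 4: 0x41
After XOR with byte 0x42: 0x03

Answer: 0x06 0x0C 0x18 0x30 0x60 0xC0 0x87 0x09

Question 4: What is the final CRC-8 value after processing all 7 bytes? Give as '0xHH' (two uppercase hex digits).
After byte 1 (0xA0): reg=0x69
After byte 2 (0xF3): reg=0xCF
After byte 3 (0xD4): reg=0x41
After byte 4 (0x42): reg=0x09
After byte 5 (0x85): reg=0xAD
After byte 6 (0x3E): reg=0xF0
After byte 7 (0x64): reg=0xE5

Answer: 0xE5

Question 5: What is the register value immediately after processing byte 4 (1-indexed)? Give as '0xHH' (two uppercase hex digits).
Answer: 0x09

Derivation:
After byte 1 (0xA0): reg=0x69
After byte 2 (0xF3): reg=0xCF
After byte 3 (0xD4): reg=0x41
After byte 4 (0x42): reg=0x09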